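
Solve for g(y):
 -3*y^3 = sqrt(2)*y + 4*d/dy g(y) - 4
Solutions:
 g(y) = C1 - 3*y^4/16 - sqrt(2)*y^2/8 + y


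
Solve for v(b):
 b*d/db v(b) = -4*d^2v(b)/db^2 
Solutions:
 v(b) = C1 + C2*erf(sqrt(2)*b/4)


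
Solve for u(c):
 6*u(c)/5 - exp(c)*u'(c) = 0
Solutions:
 u(c) = C1*exp(-6*exp(-c)/5)


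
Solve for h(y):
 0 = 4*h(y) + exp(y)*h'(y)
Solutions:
 h(y) = C1*exp(4*exp(-y))


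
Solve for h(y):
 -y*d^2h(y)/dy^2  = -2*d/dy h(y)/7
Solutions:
 h(y) = C1 + C2*y^(9/7)


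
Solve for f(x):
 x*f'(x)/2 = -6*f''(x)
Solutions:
 f(x) = C1 + C2*erf(sqrt(6)*x/12)


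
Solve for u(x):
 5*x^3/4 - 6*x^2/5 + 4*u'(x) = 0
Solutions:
 u(x) = C1 - 5*x^4/64 + x^3/10


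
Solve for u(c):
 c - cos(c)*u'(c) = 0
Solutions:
 u(c) = C1 + Integral(c/cos(c), c)


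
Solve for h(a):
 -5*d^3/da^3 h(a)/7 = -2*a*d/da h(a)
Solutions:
 h(a) = C1 + Integral(C2*airyai(14^(1/3)*5^(2/3)*a/5) + C3*airybi(14^(1/3)*5^(2/3)*a/5), a)


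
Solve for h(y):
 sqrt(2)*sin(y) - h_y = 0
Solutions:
 h(y) = C1 - sqrt(2)*cos(y)


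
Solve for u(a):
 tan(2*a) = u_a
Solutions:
 u(a) = C1 - log(cos(2*a))/2


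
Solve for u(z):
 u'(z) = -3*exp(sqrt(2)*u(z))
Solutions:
 u(z) = sqrt(2)*(2*log(1/(C1 + 3*z)) - log(2))/4


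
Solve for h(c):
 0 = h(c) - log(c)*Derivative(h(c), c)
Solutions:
 h(c) = C1*exp(li(c))


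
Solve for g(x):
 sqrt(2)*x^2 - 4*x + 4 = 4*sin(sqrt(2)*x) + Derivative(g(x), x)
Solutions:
 g(x) = C1 + sqrt(2)*x^3/3 - 2*x^2 + 4*x + 2*sqrt(2)*cos(sqrt(2)*x)


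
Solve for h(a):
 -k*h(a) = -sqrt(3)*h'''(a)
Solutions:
 h(a) = C1*exp(3^(5/6)*a*k^(1/3)/3) + C2*exp(a*k^(1/3)*(-3^(5/6) + 3*3^(1/3)*I)/6) + C3*exp(-a*k^(1/3)*(3^(5/6) + 3*3^(1/3)*I)/6)


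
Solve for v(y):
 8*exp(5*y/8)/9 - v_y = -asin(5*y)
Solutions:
 v(y) = C1 + y*asin(5*y) + sqrt(1 - 25*y^2)/5 + 64*exp(5*y/8)/45


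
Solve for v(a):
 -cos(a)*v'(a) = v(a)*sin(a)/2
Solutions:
 v(a) = C1*sqrt(cos(a))


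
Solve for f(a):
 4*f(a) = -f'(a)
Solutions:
 f(a) = C1*exp(-4*a)


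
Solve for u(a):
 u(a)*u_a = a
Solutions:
 u(a) = -sqrt(C1 + a^2)
 u(a) = sqrt(C1 + a^2)


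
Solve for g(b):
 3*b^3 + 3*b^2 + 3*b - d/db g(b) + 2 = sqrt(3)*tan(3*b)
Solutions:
 g(b) = C1 + 3*b^4/4 + b^3 + 3*b^2/2 + 2*b + sqrt(3)*log(cos(3*b))/3


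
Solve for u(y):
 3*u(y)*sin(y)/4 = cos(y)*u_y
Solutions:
 u(y) = C1/cos(y)^(3/4)


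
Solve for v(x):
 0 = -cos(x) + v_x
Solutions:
 v(x) = C1 + sin(x)


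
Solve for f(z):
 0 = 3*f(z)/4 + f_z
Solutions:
 f(z) = C1*exp(-3*z/4)


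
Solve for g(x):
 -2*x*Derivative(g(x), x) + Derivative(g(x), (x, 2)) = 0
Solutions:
 g(x) = C1 + C2*erfi(x)


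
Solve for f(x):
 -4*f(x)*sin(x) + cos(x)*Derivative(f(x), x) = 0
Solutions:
 f(x) = C1/cos(x)^4


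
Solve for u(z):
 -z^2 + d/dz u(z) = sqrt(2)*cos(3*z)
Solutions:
 u(z) = C1 + z^3/3 + sqrt(2)*sin(3*z)/3


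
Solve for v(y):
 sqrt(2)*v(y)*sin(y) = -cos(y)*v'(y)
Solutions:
 v(y) = C1*cos(y)^(sqrt(2))


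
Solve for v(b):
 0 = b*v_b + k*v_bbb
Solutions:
 v(b) = C1 + Integral(C2*airyai(b*(-1/k)^(1/3)) + C3*airybi(b*(-1/k)^(1/3)), b)


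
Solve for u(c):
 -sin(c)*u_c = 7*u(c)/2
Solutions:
 u(c) = C1*(cos(c) + 1)^(7/4)/(cos(c) - 1)^(7/4)


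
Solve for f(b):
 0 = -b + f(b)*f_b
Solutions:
 f(b) = -sqrt(C1 + b^2)
 f(b) = sqrt(C1 + b^2)


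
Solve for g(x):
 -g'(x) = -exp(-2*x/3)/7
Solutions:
 g(x) = C1 - 3*exp(-2*x/3)/14


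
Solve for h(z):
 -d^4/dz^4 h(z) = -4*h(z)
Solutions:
 h(z) = C1*exp(-sqrt(2)*z) + C2*exp(sqrt(2)*z) + C3*sin(sqrt(2)*z) + C4*cos(sqrt(2)*z)


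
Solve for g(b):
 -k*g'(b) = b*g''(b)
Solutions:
 g(b) = C1 + b^(1 - re(k))*(C2*sin(log(b)*Abs(im(k))) + C3*cos(log(b)*im(k)))


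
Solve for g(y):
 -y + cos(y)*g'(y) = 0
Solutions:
 g(y) = C1 + Integral(y/cos(y), y)


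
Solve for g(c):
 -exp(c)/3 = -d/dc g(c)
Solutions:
 g(c) = C1 + exp(c)/3


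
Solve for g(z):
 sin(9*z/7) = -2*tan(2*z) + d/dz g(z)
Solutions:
 g(z) = C1 - log(cos(2*z)) - 7*cos(9*z/7)/9


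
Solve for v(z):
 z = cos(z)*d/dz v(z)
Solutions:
 v(z) = C1 + Integral(z/cos(z), z)


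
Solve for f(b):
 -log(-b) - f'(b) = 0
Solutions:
 f(b) = C1 - b*log(-b) + b


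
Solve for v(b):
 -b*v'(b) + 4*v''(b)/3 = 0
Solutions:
 v(b) = C1 + C2*erfi(sqrt(6)*b/4)


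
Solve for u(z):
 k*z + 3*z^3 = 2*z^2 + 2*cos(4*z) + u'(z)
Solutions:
 u(z) = C1 + k*z^2/2 + 3*z^4/4 - 2*z^3/3 - sin(4*z)/2


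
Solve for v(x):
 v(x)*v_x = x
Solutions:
 v(x) = -sqrt(C1 + x^2)
 v(x) = sqrt(C1 + x^2)


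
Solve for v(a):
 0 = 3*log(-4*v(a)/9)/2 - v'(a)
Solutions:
 -2*Integral(1/(log(-_y) - 2*log(3) + 2*log(2)), (_y, v(a)))/3 = C1 - a


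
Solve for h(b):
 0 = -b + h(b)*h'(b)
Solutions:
 h(b) = -sqrt(C1 + b^2)
 h(b) = sqrt(C1 + b^2)


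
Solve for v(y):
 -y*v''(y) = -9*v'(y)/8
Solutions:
 v(y) = C1 + C2*y^(17/8)


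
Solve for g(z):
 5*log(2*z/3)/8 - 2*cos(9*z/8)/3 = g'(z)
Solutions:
 g(z) = C1 + 5*z*log(z)/8 - 5*z*log(3)/8 - 5*z/8 + 5*z*log(2)/8 - 16*sin(9*z/8)/27


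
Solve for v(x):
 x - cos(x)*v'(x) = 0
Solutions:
 v(x) = C1 + Integral(x/cos(x), x)


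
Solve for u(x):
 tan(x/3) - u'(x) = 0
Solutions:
 u(x) = C1 - 3*log(cos(x/3))


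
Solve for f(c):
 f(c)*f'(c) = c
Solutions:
 f(c) = -sqrt(C1 + c^2)
 f(c) = sqrt(C1 + c^2)


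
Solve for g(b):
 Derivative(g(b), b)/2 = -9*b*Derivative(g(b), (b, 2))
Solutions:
 g(b) = C1 + C2*b^(17/18)


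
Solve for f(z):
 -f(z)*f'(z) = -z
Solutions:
 f(z) = -sqrt(C1 + z^2)
 f(z) = sqrt(C1 + z^2)


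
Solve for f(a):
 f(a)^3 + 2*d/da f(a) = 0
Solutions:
 f(a) = -sqrt(-1/(C1 - a))
 f(a) = sqrt(-1/(C1 - a))


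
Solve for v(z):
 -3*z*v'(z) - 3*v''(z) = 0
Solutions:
 v(z) = C1 + C2*erf(sqrt(2)*z/2)


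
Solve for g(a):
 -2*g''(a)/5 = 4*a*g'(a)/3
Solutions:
 g(a) = C1 + C2*erf(sqrt(15)*a/3)


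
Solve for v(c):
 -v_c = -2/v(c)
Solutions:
 v(c) = -sqrt(C1 + 4*c)
 v(c) = sqrt(C1 + 4*c)


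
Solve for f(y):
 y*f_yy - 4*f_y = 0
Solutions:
 f(y) = C1 + C2*y^5


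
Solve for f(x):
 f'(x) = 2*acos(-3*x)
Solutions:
 f(x) = C1 + 2*x*acos(-3*x) + 2*sqrt(1 - 9*x^2)/3


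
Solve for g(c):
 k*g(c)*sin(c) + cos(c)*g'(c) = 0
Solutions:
 g(c) = C1*exp(k*log(cos(c)))


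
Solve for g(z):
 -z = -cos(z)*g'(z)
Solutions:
 g(z) = C1 + Integral(z/cos(z), z)


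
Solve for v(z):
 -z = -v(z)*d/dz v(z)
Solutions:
 v(z) = -sqrt(C1 + z^2)
 v(z) = sqrt(C1 + z^2)


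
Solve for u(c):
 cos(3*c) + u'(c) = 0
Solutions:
 u(c) = C1 - sin(3*c)/3


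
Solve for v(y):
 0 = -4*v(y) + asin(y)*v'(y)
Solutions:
 v(y) = C1*exp(4*Integral(1/asin(y), y))


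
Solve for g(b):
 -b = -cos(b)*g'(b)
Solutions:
 g(b) = C1 + Integral(b/cos(b), b)


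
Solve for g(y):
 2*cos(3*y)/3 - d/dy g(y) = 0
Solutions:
 g(y) = C1 + 2*sin(3*y)/9


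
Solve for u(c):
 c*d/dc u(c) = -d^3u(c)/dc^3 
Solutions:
 u(c) = C1 + Integral(C2*airyai(-c) + C3*airybi(-c), c)


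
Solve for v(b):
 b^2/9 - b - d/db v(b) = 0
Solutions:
 v(b) = C1 + b^3/27 - b^2/2


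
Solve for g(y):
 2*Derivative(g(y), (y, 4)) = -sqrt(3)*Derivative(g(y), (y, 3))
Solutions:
 g(y) = C1 + C2*y + C3*y^2 + C4*exp(-sqrt(3)*y/2)


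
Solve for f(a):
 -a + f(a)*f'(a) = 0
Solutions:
 f(a) = -sqrt(C1 + a^2)
 f(a) = sqrt(C1 + a^2)


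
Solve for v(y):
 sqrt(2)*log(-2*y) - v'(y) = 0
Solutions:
 v(y) = C1 + sqrt(2)*y*log(-y) + sqrt(2)*y*(-1 + log(2))


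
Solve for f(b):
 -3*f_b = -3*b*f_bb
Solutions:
 f(b) = C1 + C2*b^2


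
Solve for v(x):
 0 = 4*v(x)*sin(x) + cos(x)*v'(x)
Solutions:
 v(x) = C1*cos(x)^4


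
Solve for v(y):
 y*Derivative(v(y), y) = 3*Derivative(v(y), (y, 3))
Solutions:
 v(y) = C1 + Integral(C2*airyai(3^(2/3)*y/3) + C3*airybi(3^(2/3)*y/3), y)


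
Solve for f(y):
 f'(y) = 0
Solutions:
 f(y) = C1


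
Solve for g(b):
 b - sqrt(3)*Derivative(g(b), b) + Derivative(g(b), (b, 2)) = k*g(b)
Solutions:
 g(b) = C1*exp(b*(-sqrt(4*k + 3) + sqrt(3))/2) + C2*exp(b*(sqrt(4*k + 3) + sqrt(3))/2) + b/k - sqrt(3)/k^2


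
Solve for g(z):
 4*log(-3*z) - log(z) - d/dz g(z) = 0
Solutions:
 g(z) = C1 + 3*z*log(z) + z*(-3 + 4*log(3) + 4*I*pi)


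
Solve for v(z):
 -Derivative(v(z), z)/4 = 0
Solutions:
 v(z) = C1


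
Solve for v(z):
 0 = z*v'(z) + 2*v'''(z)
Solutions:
 v(z) = C1 + Integral(C2*airyai(-2^(2/3)*z/2) + C3*airybi(-2^(2/3)*z/2), z)


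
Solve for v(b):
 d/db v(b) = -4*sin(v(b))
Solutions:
 v(b) = -acos((-C1 - exp(8*b))/(C1 - exp(8*b))) + 2*pi
 v(b) = acos((-C1 - exp(8*b))/(C1 - exp(8*b)))


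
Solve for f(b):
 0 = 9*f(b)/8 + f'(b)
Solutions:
 f(b) = C1*exp(-9*b/8)


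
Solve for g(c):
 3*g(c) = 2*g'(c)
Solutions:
 g(c) = C1*exp(3*c/2)


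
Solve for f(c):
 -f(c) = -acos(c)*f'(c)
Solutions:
 f(c) = C1*exp(Integral(1/acos(c), c))


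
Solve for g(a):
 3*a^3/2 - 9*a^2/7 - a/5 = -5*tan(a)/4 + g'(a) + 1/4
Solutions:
 g(a) = C1 + 3*a^4/8 - 3*a^3/7 - a^2/10 - a/4 - 5*log(cos(a))/4


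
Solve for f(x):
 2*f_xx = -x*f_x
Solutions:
 f(x) = C1 + C2*erf(x/2)


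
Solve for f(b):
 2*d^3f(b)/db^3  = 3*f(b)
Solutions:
 f(b) = C3*exp(2^(2/3)*3^(1/3)*b/2) + (C1*sin(2^(2/3)*3^(5/6)*b/4) + C2*cos(2^(2/3)*3^(5/6)*b/4))*exp(-2^(2/3)*3^(1/3)*b/4)


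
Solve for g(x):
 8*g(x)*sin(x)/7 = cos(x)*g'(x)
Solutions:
 g(x) = C1/cos(x)^(8/7)


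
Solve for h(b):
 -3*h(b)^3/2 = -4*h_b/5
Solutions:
 h(b) = -2*sqrt(-1/(C1 + 15*b))
 h(b) = 2*sqrt(-1/(C1 + 15*b))


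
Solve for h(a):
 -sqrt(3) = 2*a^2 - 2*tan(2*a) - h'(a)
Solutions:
 h(a) = C1 + 2*a^3/3 + sqrt(3)*a + log(cos(2*a))


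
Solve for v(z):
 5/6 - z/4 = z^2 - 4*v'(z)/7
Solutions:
 v(z) = C1 + 7*z^3/12 + 7*z^2/32 - 35*z/24


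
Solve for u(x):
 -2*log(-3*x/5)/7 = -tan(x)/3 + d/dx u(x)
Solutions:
 u(x) = C1 - 2*x*log(-x)/7 - 2*x*log(3)/7 + 2*x/7 + 2*x*log(5)/7 - log(cos(x))/3


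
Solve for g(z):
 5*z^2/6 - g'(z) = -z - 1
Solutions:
 g(z) = C1 + 5*z^3/18 + z^2/2 + z


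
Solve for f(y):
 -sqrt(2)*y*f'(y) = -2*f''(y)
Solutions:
 f(y) = C1 + C2*erfi(2^(1/4)*y/2)


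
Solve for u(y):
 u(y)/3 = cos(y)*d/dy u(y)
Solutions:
 u(y) = C1*(sin(y) + 1)^(1/6)/(sin(y) - 1)^(1/6)


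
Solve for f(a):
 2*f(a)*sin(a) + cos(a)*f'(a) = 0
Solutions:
 f(a) = C1*cos(a)^2


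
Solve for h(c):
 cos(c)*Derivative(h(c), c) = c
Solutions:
 h(c) = C1 + Integral(c/cos(c), c)


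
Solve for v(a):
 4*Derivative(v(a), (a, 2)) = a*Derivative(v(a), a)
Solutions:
 v(a) = C1 + C2*erfi(sqrt(2)*a/4)


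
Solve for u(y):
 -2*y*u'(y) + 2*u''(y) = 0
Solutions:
 u(y) = C1 + C2*erfi(sqrt(2)*y/2)


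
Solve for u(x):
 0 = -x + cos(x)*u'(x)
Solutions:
 u(x) = C1 + Integral(x/cos(x), x)


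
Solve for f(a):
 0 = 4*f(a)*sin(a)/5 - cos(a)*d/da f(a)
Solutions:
 f(a) = C1/cos(a)^(4/5)


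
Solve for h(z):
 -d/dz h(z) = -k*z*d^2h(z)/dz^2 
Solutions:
 h(z) = C1 + z^(((re(k) + 1)*re(k) + im(k)^2)/(re(k)^2 + im(k)^2))*(C2*sin(log(z)*Abs(im(k))/(re(k)^2 + im(k)^2)) + C3*cos(log(z)*im(k)/(re(k)^2 + im(k)^2)))


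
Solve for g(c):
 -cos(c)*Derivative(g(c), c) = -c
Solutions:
 g(c) = C1 + Integral(c/cos(c), c)


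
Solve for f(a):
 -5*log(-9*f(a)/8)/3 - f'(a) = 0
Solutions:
 3*Integral(1/(log(-_y) - 3*log(2) + 2*log(3)), (_y, f(a)))/5 = C1 - a


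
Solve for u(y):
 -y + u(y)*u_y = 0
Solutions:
 u(y) = -sqrt(C1 + y^2)
 u(y) = sqrt(C1 + y^2)


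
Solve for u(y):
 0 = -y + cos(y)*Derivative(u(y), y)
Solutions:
 u(y) = C1 + Integral(y/cos(y), y)


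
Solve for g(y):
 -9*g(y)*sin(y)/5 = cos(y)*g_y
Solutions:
 g(y) = C1*cos(y)^(9/5)


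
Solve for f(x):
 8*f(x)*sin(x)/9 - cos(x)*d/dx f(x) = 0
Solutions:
 f(x) = C1/cos(x)^(8/9)


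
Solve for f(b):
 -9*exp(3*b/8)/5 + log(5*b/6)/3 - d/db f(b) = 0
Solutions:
 f(b) = C1 + b*log(b)/3 + b*(-log(6) - 1 + log(5))/3 - 24*exp(3*b/8)/5


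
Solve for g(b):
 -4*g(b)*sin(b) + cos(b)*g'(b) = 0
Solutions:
 g(b) = C1/cos(b)^4


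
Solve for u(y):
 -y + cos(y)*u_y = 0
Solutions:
 u(y) = C1 + Integral(y/cos(y), y)


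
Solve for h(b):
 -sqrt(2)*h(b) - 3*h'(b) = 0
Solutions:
 h(b) = C1*exp(-sqrt(2)*b/3)


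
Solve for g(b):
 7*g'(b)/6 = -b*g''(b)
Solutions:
 g(b) = C1 + C2/b^(1/6)


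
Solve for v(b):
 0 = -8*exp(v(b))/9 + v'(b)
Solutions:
 v(b) = log(-1/(C1 + 8*b)) + 2*log(3)


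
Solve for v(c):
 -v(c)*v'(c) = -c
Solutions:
 v(c) = -sqrt(C1 + c^2)
 v(c) = sqrt(C1 + c^2)


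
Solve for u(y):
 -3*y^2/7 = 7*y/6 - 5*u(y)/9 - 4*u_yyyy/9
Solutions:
 u(y) = 27*y^2/35 + 21*y/10 + (C1*sin(5^(1/4)*y/2) + C2*cos(5^(1/4)*y/2))*exp(-5^(1/4)*y/2) + (C3*sin(5^(1/4)*y/2) + C4*cos(5^(1/4)*y/2))*exp(5^(1/4)*y/2)


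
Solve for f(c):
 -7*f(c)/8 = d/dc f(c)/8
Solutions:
 f(c) = C1*exp(-7*c)


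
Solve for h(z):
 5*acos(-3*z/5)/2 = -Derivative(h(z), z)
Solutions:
 h(z) = C1 - 5*z*acos(-3*z/5)/2 - 5*sqrt(25 - 9*z^2)/6


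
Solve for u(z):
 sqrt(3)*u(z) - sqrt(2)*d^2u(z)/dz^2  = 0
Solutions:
 u(z) = C1*exp(-2^(3/4)*3^(1/4)*z/2) + C2*exp(2^(3/4)*3^(1/4)*z/2)


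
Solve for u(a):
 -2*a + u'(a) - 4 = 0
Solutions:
 u(a) = C1 + a^2 + 4*a


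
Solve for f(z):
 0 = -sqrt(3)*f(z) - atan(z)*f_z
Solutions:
 f(z) = C1*exp(-sqrt(3)*Integral(1/atan(z), z))


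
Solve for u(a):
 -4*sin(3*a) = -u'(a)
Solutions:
 u(a) = C1 - 4*cos(3*a)/3


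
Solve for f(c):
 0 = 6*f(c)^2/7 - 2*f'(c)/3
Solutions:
 f(c) = -7/(C1 + 9*c)


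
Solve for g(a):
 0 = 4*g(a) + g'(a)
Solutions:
 g(a) = C1*exp(-4*a)


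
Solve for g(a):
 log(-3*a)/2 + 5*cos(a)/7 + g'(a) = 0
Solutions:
 g(a) = C1 - a*log(-a)/2 - a*log(3)/2 + a/2 - 5*sin(a)/7


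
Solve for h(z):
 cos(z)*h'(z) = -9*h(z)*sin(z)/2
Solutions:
 h(z) = C1*cos(z)^(9/2)


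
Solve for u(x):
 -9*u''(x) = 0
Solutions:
 u(x) = C1 + C2*x


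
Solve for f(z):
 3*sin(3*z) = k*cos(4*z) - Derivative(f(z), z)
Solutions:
 f(z) = C1 + k*sin(4*z)/4 + cos(3*z)


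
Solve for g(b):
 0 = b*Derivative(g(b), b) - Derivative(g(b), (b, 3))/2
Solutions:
 g(b) = C1 + Integral(C2*airyai(2^(1/3)*b) + C3*airybi(2^(1/3)*b), b)


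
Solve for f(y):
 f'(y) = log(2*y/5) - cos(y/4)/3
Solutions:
 f(y) = C1 + y*log(y) - y*log(5) - y + y*log(2) - 4*sin(y/4)/3


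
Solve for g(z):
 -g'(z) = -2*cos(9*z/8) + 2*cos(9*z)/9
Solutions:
 g(z) = C1 + 16*sin(9*z/8)/9 - 2*sin(9*z)/81


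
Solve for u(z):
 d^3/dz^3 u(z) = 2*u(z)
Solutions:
 u(z) = C3*exp(2^(1/3)*z) + (C1*sin(2^(1/3)*sqrt(3)*z/2) + C2*cos(2^(1/3)*sqrt(3)*z/2))*exp(-2^(1/3)*z/2)


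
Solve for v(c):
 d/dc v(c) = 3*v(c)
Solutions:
 v(c) = C1*exp(3*c)


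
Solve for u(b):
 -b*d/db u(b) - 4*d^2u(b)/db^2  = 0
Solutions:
 u(b) = C1 + C2*erf(sqrt(2)*b/4)


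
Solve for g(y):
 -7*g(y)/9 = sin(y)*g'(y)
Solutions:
 g(y) = C1*(cos(y) + 1)^(7/18)/(cos(y) - 1)^(7/18)


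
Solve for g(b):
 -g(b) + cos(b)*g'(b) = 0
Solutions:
 g(b) = C1*sqrt(sin(b) + 1)/sqrt(sin(b) - 1)


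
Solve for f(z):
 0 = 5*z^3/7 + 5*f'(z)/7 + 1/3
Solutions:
 f(z) = C1 - z^4/4 - 7*z/15


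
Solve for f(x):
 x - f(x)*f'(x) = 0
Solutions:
 f(x) = -sqrt(C1 + x^2)
 f(x) = sqrt(C1 + x^2)


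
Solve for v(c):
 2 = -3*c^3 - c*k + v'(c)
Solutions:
 v(c) = C1 + 3*c^4/4 + c^2*k/2 + 2*c


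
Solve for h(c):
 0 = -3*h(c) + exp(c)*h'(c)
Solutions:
 h(c) = C1*exp(-3*exp(-c))


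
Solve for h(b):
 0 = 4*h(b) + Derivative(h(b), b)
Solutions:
 h(b) = C1*exp(-4*b)


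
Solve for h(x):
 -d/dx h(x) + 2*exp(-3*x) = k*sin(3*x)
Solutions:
 h(x) = C1 + k*cos(3*x)/3 - 2*exp(-3*x)/3


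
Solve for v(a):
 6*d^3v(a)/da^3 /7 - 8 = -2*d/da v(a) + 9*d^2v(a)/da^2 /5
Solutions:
 v(a) = C1 + 4*a + (C2*sin(sqrt(4431)*a/60) + C3*cos(sqrt(4431)*a/60))*exp(21*a/20)


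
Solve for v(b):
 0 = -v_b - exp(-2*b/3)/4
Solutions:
 v(b) = C1 + 3*exp(-2*b/3)/8


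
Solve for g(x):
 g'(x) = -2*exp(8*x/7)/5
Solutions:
 g(x) = C1 - 7*exp(8*x/7)/20


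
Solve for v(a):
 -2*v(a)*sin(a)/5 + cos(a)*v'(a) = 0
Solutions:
 v(a) = C1/cos(a)^(2/5)


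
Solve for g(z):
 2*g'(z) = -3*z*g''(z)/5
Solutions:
 g(z) = C1 + C2/z^(7/3)


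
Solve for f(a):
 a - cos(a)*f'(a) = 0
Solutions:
 f(a) = C1 + Integral(a/cos(a), a)


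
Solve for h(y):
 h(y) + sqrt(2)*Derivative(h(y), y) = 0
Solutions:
 h(y) = C1*exp(-sqrt(2)*y/2)


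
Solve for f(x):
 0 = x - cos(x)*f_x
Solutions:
 f(x) = C1 + Integral(x/cos(x), x)


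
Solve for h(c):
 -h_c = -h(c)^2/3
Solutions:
 h(c) = -3/(C1 + c)


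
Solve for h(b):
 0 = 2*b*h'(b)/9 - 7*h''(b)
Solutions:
 h(b) = C1 + C2*erfi(sqrt(7)*b/21)


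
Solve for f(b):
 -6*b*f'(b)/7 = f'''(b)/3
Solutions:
 f(b) = C1 + Integral(C2*airyai(-18^(1/3)*7^(2/3)*b/7) + C3*airybi(-18^(1/3)*7^(2/3)*b/7), b)


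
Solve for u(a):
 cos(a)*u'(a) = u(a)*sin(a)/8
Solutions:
 u(a) = C1/cos(a)^(1/8)


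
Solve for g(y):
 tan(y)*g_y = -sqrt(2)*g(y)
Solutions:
 g(y) = C1/sin(y)^(sqrt(2))


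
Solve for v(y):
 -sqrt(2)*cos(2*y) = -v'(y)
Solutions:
 v(y) = C1 + sqrt(2)*sin(2*y)/2


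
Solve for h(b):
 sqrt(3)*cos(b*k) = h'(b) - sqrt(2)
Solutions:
 h(b) = C1 + sqrt(2)*b + sqrt(3)*sin(b*k)/k


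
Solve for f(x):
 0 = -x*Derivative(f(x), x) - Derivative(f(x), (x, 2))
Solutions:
 f(x) = C1 + C2*erf(sqrt(2)*x/2)


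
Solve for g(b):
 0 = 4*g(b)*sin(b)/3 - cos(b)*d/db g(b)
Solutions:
 g(b) = C1/cos(b)^(4/3)


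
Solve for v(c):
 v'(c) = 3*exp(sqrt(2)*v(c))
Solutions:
 v(c) = sqrt(2)*(2*log(-1/(C1 + 3*c)) - log(2))/4


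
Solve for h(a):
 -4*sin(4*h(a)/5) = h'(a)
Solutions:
 4*a + 5*log(cos(4*h(a)/5) - 1)/8 - 5*log(cos(4*h(a)/5) + 1)/8 = C1


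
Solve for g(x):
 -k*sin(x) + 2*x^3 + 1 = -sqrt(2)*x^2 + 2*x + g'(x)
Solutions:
 g(x) = C1 + k*cos(x) + x^4/2 + sqrt(2)*x^3/3 - x^2 + x


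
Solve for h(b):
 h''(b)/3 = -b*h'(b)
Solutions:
 h(b) = C1 + C2*erf(sqrt(6)*b/2)


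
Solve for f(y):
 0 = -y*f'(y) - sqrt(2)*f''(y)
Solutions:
 f(y) = C1 + C2*erf(2^(1/4)*y/2)


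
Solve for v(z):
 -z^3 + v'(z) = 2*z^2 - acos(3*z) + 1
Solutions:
 v(z) = C1 + z^4/4 + 2*z^3/3 - z*acos(3*z) + z + sqrt(1 - 9*z^2)/3


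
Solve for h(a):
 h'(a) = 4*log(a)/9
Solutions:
 h(a) = C1 + 4*a*log(a)/9 - 4*a/9


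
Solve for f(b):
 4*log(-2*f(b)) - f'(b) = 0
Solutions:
 -Integral(1/(log(-_y) + log(2)), (_y, f(b)))/4 = C1 - b


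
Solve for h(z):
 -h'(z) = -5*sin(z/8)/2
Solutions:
 h(z) = C1 - 20*cos(z/8)


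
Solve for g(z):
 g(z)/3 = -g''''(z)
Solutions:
 g(z) = (C1*sin(sqrt(2)*3^(3/4)*z/6) + C2*cos(sqrt(2)*3^(3/4)*z/6))*exp(-sqrt(2)*3^(3/4)*z/6) + (C3*sin(sqrt(2)*3^(3/4)*z/6) + C4*cos(sqrt(2)*3^(3/4)*z/6))*exp(sqrt(2)*3^(3/4)*z/6)


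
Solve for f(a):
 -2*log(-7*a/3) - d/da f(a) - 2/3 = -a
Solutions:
 f(a) = C1 + a^2/2 - 2*a*log(-a) + a*(-2*log(7) + 4/3 + 2*log(3))


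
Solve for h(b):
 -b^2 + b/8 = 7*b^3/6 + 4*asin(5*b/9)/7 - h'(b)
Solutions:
 h(b) = C1 + 7*b^4/24 + b^3/3 - b^2/16 + 4*b*asin(5*b/9)/7 + 4*sqrt(81 - 25*b^2)/35


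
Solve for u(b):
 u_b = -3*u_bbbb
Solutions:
 u(b) = C1 + C4*exp(-3^(2/3)*b/3) + (C2*sin(3^(1/6)*b/2) + C3*cos(3^(1/6)*b/2))*exp(3^(2/3)*b/6)


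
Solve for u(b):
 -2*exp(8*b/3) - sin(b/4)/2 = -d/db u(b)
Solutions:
 u(b) = C1 + 3*exp(8*b/3)/4 - 2*cos(b/4)


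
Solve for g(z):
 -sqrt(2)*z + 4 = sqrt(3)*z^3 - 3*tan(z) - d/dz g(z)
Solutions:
 g(z) = C1 + sqrt(3)*z^4/4 + sqrt(2)*z^2/2 - 4*z + 3*log(cos(z))


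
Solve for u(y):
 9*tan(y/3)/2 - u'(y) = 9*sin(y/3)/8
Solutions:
 u(y) = C1 - 27*log(cos(y/3))/2 + 27*cos(y/3)/8


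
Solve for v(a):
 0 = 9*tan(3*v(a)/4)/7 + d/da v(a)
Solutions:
 v(a) = -4*asin(C1*exp(-27*a/28))/3 + 4*pi/3
 v(a) = 4*asin(C1*exp(-27*a/28))/3


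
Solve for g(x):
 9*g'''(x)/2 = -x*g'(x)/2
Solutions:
 g(x) = C1 + Integral(C2*airyai(-3^(1/3)*x/3) + C3*airybi(-3^(1/3)*x/3), x)


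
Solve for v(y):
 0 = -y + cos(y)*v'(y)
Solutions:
 v(y) = C1 + Integral(y/cos(y), y)


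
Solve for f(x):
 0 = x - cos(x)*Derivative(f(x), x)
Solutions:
 f(x) = C1 + Integral(x/cos(x), x)


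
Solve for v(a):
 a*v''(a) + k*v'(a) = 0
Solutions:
 v(a) = C1 + a^(1 - re(k))*(C2*sin(log(a)*Abs(im(k))) + C3*cos(log(a)*im(k)))


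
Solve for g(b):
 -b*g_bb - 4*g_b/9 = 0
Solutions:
 g(b) = C1 + C2*b^(5/9)


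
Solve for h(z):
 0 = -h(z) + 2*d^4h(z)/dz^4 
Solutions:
 h(z) = C1*exp(-2^(3/4)*z/2) + C2*exp(2^(3/4)*z/2) + C3*sin(2^(3/4)*z/2) + C4*cos(2^(3/4)*z/2)


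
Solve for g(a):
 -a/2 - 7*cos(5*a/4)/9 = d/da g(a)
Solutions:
 g(a) = C1 - a^2/4 - 28*sin(5*a/4)/45


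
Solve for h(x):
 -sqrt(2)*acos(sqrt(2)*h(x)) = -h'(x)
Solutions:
 Integral(1/acos(sqrt(2)*_y), (_y, h(x))) = C1 + sqrt(2)*x


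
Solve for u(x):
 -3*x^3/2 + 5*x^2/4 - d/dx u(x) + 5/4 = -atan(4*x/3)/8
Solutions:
 u(x) = C1 - 3*x^4/8 + 5*x^3/12 + x*atan(4*x/3)/8 + 5*x/4 - 3*log(16*x^2 + 9)/64


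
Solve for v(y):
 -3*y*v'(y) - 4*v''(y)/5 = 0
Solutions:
 v(y) = C1 + C2*erf(sqrt(30)*y/4)


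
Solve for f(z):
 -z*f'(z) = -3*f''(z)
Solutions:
 f(z) = C1 + C2*erfi(sqrt(6)*z/6)


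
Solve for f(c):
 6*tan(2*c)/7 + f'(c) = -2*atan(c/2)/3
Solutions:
 f(c) = C1 - 2*c*atan(c/2)/3 + 2*log(c^2 + 4)/3 + 3*log(cos(2*c))/7


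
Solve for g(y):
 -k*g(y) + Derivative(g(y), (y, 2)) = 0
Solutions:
 g(y) = C1*exp(-sqrt(k)*y) + C2*exp(sqrt(k)*y)


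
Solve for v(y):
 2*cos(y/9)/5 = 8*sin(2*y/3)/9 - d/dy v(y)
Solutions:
 v(y) = C1 - 18*sin(y/9)/5 - 4*cos(2*y/3)/3


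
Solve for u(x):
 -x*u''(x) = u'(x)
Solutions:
 u(x) = C1 + C2*log(x)


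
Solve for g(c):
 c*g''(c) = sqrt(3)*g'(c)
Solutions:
 g(c) = C1 + C2*c^(1 + sqrt(3))


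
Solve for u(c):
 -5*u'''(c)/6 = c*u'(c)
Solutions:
 u(c) = C1 + Integral(C2*airyai(-5^(2/3)*6^(1/3)*c/5) + C3*airybi(-5^(2/3)*6^(1/3)*c/5), c)


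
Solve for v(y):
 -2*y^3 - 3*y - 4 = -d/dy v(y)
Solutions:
 v(y) = C1 + y^4/2 + 3*y^2/2 + 4*y


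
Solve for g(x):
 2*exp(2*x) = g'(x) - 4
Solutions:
 g(x) = C1 + 4*x + exp(2*x)


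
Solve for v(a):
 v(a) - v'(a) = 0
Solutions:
 v(a) = C1*exp(a)


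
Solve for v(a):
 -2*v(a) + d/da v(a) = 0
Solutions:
 v(a) = C1*exp(2*a)


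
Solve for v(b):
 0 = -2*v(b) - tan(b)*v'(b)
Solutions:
 v(b) = C1/sin(b)^2


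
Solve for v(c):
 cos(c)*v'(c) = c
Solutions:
 v(c) = C1 + Integral(c/cos(c), c)


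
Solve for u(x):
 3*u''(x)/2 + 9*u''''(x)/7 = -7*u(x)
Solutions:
 u(x) = (C1*sin(sqrt(21)*x*cos(atan(sqrt(15))/2)/3) + C2*cos(sqrt(21)*x*cos(atan(sqrt(15))/2)/3))*exp(-sqrt(21)*x*sin(atan(sqrt(15))/2)/3) + (C3*sin(sqrt(21)*x*cos(atan(sqrt(15))/2)/3) + C4*cos(sqrt(21)*x*cos(atan(sqrt(15))/2)/3))*exp(sqrt(21)*x*sin(atan(sqrt(15))/2)/3)


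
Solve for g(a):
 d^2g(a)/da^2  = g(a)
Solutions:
 g(a) = C1*exp(-a) + C2*exp(a)


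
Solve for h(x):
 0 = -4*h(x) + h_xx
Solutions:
 h(x) = C1*exp(-2*x) + C2*exp(2*x)


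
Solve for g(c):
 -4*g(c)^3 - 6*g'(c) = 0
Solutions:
 g(c) = -sqrt(6)*sqrt(-1/(C1 - 2*c))/2
 g(c) = sqrt(6)*sqrt(-1/(C1 - 2*c))/2


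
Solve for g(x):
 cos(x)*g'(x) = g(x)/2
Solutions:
 g(x) = C1*(sin(x) + 1)^(1/4)/(sin(x) - 1)^(1/4)


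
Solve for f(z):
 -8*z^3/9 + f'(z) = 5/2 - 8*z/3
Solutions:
 f(z) = C1 + 2*z^4/9 - 4*z^2/3 + 5*z/2


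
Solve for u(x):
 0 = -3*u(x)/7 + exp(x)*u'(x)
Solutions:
 u(x) = C1*exp(-3*exp(-x)/7)


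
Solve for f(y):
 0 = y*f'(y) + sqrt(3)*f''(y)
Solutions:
 f(y) = C1 + C2*erf(sqrt(2)*3^(3/4)*y/6)


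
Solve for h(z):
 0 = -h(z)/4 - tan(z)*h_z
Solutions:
 h(z) = C1/sin(z)^(1/4)


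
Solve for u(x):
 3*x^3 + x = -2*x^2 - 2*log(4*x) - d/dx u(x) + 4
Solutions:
 u(x) = C1 - 3*x^4/4 - 2*x^3/3 - x^2/2 - 2*x*log(x) - 4*x*log(2) + 6*x


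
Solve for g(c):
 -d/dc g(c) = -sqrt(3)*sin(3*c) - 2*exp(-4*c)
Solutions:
 g(c) = C1 - sqrt(3)*cos(3*c)/3 - exp(-4*c)/2


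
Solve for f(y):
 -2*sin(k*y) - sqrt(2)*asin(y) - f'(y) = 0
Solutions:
 f(y) = C1 - sqrt(2)*(y*asin(y) + sqrt(1 - y^2)) - 2*Piecewise((-cos(k*y)/k, Ne(k, 0)), (0, True))


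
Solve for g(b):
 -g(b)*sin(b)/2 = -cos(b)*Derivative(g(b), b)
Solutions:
 g(b) = C1/sqrt(cos(b))


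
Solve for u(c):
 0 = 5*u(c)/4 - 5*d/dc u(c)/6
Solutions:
 u(c) = C1*exp(3*c/2)


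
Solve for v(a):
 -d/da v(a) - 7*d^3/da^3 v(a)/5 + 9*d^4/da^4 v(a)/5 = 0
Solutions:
 v(a) = C1 + C2*exp(a*(-2^(2/3)*(27*sqrt(184605) + 11621)^(1/3) - 98*2^(1/3)/(27*sqrt(184605) + 11621)^(1/3) + 28)/108)*sin(2^(1/3)*sqrt(3)*a*(-2^(1/3)*(27*sqrt(184605) + 11621)^(1/3) + 98/(27*sqrt(184605) + 11621)^(1/3))/108) + C3*exp(a*(-2^(2/3)*(27*sqrt(184605) + 11621)^(1/3) - 98*2^(1/3)/(27*sqrt(184605) + 11621)^(1/3) + 28)/108)*cos(2^(1/3)*sqrt(3)*a*(-2^(1/3)*(27*sqrt(184605) + 11621)^(1/3) + 98/(27*sqrt(184605) + 11621)^(1/3))/108) + C4*exp(a*(98*2^(1/3)/(27*sqrt(184605) + 11621)^(1/3) + 14 + 2^(2/3)*(27*sqrt(184605) + 11621)^(1/3))/54)


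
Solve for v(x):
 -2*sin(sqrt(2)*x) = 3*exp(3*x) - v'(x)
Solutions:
 v(x) = C1 + exp(3*x) - sqrt(2)*cos(sqrt(2)*x)


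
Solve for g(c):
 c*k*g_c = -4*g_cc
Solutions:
 g(c) = Piecewise((-sqrt(2)*sqrt(pi)*C1*erf(sqrt(2)*c*sqrt(k)/4)/sqrt(k) - C2, (k > 0) | (k < 0)), (-C1*c - C2, True))


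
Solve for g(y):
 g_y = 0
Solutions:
 g(y) = C1


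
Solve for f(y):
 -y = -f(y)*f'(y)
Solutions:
 f(y) = -sqrt(C1 + y^2)
 f(y) = sqrt(C1 + y^2)


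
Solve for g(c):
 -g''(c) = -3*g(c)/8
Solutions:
 g(c) = C1*exp(-sqrt(6)*c/4) + C2*exp(sqrt(6)*c/4)


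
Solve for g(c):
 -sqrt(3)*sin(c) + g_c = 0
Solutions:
 g(c) = C1 - sqrt(3)*cos(c)


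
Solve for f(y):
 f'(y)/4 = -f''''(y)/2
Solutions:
 f(y) = C1 + C4*exp(-2^(2/3)*y/2) + (C2*sin(2^(2/3)*sqrt(3)*y/4) + C3*cos(2^(2/3)*sqrt(3)*y/4))*exp(2^(2/3)*y/4)


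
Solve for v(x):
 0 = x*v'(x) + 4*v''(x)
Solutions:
 v(x) = C1 + C2*erf(sqrt(2)*x/4)


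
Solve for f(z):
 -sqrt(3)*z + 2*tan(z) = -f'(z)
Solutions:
 f(z) = C1 + sqrt(3)*z^2/2 + 2*log(cos(z))


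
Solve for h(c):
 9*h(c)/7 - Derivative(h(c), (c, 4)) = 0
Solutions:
 h(c) = C1*exp(-sqrt(3)*7^(3/4)*c/7) + C2*exp(sqrt(3)*7^(3/4)*c/7) + C3*sin(sqrt(3)*7^(3/4)*c/7) + C4*cos(sqrt(3)*7^(3/4)*c/7)


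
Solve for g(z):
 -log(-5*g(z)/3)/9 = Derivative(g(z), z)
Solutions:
 9*Integral(1/(log(-_y) - log(3) + log(5)), (_y, g(z))) = C1 - z


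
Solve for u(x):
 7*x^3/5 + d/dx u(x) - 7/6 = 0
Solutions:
 u(x) = C1 - 7*x^4/20 + 7*x/6


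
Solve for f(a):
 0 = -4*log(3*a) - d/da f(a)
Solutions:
 f(a) = C1 - 4*a*log(a) - a*log(81) + 4*a


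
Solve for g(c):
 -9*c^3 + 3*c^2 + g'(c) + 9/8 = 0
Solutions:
 g(c) = C1 + 9*c^4/4 - c^3 - 9*c/8


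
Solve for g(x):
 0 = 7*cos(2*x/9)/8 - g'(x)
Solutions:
 g(x) = C1 + 63*sin(2*x/9)/16


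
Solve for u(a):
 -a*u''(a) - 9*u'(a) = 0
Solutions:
 u(a) = C1 + C2/a^8


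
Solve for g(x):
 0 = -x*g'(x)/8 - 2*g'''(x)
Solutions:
 g(x) = C1 + Integral(C2*airyai(-2^(2/3)*x/4) + C3*airybi(-2^(2/3)*x/4), x)


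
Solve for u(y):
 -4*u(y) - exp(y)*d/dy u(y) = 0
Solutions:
 u(y) = C1*exp(4*exp(-y))


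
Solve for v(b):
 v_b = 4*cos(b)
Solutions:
 v(b) = C1 + 4*sin(b)


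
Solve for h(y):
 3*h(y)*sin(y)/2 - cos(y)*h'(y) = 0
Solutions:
 h(y) = C1/cos(y)^(3/2)


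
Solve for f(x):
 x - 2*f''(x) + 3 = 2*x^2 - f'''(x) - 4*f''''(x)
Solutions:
 f(x) = C1 + C2*x + C3*exp(x*(-1 + sqrt(33))/8) + C4*exp(-x*(1 + sqrt(33))/8) - x^4/12 - x^3/12 - 11*x^2/8


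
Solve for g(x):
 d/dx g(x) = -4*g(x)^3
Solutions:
 g(x) = -sqrt(2)*sqrt(-1/(C1 - 4*x))/2
 g(x) = sqrt(2)*sqrt(-1/(C1 - 4*x))/2


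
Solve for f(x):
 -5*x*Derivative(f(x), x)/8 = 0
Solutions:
 f(x) = C1


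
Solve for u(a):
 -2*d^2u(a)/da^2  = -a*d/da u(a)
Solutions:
 u(a) = C1 + C2*erfi(a/2)


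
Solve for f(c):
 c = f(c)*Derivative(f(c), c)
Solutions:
 f(c) = -sqrt(C1 + c^2)
 f(c) = sqrt(C1 + c^2)


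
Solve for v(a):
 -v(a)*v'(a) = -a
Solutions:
 v(a) = -sqrt(C1 + a^2)
 v(a) = sqrt(C1 + a^2)


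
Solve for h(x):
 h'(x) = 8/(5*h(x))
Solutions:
 h(x) = -sqrt(C1 + 80*x)/5
 h(x) = sqrt(C1 + 80*x)/5


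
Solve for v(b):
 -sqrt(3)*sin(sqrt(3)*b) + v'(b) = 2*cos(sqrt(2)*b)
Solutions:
 v(b) = C1 + sqrt(2)*sin(sqrt(2)*b) - cos(sqrt(3)*b)


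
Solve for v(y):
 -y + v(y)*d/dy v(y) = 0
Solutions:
 v(y) = -sqrt(C1 + y^2)
 v(y) = sqrt(C1 + y^2)


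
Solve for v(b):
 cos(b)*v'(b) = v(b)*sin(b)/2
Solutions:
 v(b) = C1/sqrt(cos(b))


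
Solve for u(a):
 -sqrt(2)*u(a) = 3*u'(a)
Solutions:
 u(a) = C1*exp(-sqrt(2)*a/3)


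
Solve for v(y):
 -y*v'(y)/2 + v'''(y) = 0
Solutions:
 v(y) = C1 + Integral(C2*airyai(2^(2/3)*y/2) + C3*airybi(2^(2/3)*y/2), y)


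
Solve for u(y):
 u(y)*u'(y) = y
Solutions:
 u(y) = -sqrt(C1 + y^2)
 u(y) = sqrt(C1 + y^2)


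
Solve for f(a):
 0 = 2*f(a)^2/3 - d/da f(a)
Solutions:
 f(a) = -3/(C1 + 2*a)


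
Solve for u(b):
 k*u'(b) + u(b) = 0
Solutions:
 u(b) = C1*exp(-b/k)


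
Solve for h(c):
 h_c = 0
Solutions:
 h(c) = C1


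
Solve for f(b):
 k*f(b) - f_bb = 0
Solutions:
 f(b) = C1*exp(-b*sqrt(k)) + C2*exp(b*sqrt(k))


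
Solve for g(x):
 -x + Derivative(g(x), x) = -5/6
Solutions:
 g(x) = C1 + x^2/2 - 5*x/6


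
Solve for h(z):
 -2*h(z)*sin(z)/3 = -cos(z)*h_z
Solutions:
 h(z) = C1/cos(z)^(2/3)


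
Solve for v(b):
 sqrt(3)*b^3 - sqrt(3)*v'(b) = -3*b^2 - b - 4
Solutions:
 v(b) = C1 + b^4/4 + sqrt(3)*b^3/3 + sqrt(3)*b^2/6 + 4*sqrt(3)*b/3


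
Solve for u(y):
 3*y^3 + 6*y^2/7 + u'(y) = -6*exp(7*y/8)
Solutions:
 u(y) = C1 - 3*y^4/4 - 2*y^3/7 - 48*exp(7*y/8)/7


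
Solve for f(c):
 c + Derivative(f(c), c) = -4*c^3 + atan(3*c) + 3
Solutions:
 f(c) = C1 - c^4 - c^2/2 + c*atan(3*c) + 3*c - log(9*c^2 + 1)/6


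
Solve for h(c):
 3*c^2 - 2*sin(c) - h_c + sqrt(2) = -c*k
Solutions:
 h(c) = C1 + c^3 + c^2*k/2 + sqrt(2)*c + 2*cos(c)


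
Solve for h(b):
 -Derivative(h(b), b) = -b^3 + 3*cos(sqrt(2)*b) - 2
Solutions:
 h(b) = C1 + b^4/4 + 2*b - 3*sqrt(2)*sin(sqrt(2)*b)/2


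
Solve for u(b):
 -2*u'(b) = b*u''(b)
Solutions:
 u(b) = C1 + C2/b


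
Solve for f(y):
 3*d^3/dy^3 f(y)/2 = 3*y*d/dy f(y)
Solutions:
 f(y) = C1 + Integral(C2*airyai(2^(1/3)*y) + C3*airybi(2^(1/3)*y), y)


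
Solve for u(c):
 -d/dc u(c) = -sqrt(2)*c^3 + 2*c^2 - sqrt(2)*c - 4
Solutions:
 u(c) = C1 + sqrt(2)*c^4/4 - 2*c^3/3 + sqrt(2)*c^2/2 + 4*c


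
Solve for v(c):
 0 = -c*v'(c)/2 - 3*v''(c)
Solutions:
 v(c) = C1 + C2*erf(sqrt(3)*c/6)


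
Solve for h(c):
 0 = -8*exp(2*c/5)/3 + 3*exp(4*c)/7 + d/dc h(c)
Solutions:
 h(c) = C1 + 20*exp(2*c/5)/3 - 3*exp(4*c)/28


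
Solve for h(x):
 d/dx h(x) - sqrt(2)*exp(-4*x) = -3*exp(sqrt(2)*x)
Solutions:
 h(x) = C1 - 3*sqrt(2)*exp(sqrt(2)*x)/2 - sqrt(2)*exp(-4*x)/4


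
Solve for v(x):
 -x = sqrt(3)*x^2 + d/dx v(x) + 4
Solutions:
 v(x) = C1 - sqrt(3)*x^3/3 - x^2/2 - 4*x


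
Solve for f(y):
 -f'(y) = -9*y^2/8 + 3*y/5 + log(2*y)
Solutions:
 f(y) = C1 + 3*y^3/8 - 3*y^2/10 - y*log(y) - y*log(2) + y


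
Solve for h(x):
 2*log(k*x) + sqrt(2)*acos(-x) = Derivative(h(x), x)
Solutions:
 h(x) = C1 + 2*x*log(k*x) - 2*x + sqrt(2)*(x*acos(-x) + sqrt(1 - x^2))


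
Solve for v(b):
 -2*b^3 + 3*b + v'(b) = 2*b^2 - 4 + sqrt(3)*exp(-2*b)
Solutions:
 v(b) = C1 + b^4/2 + 2*b^3/3 - 3*b^2/2 - 4*b - sqrt(3)*exp(-2*b)/2


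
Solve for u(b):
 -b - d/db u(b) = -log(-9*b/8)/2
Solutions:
 u(b) = C1 - b^2/2 + b*log(-b)/2 + b*(-3*log(2)/2 - 1/2 + log(3))


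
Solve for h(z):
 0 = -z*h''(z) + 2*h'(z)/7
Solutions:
 h(z) = C1 + C2*z^(9/7)


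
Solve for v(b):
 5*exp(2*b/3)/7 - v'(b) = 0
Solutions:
 v(b) = C1 + 15*exp(2*b/3)/14


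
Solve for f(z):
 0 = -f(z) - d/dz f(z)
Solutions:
 f(z) = C1*exp(-z)


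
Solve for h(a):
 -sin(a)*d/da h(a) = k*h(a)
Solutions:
 h(a) = C1*exp(k*(-log(cos(a) - 1) + log(cos(a) + 1))/2)


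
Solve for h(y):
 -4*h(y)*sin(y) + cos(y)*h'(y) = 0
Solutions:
 h(y) = C1/cos(y)^4


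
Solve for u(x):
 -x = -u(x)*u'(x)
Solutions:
 u(x) = -sqrt(C1 + x^2)
 u(x) = sqrt(C1 + x^2)


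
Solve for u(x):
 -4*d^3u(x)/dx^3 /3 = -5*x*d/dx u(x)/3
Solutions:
 u(x) = C1 + Integral(C2*airyai(10^(1/3)*x/2) + C3*airybi(10^(1/3)*x/2), x)


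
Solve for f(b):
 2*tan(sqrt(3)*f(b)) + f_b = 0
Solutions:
 f(b) = sqrt(3)*(pi - asin(C1*exp(-2*sqrt(3)*b)))/3
 f(b) = sqrt(3)*asin(C1*exp(-2*sqrt(3)*b))/3


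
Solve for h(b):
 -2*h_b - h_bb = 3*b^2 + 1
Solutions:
 h(b) = C1 + C2*exp(-2*b) - b^3/2 + 3*b^2/4 - 5*b/4


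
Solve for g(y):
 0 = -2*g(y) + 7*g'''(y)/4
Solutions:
 g(y) = C3*exp(2*7^(2/3)*y/7) + (C1*sin(sqrt(3)*7^(2/3)*y/7) + C2*cos(sqrt(3)*7^(2/3)*y/7))*exp(-7^(2/3)*y/7)


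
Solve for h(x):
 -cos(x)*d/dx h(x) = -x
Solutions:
 h(x) = C1 + Integral(x/cos(x), x)


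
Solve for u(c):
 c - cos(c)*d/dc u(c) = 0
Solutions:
 u(c) = C1 + Integral(c/cos(c), c)


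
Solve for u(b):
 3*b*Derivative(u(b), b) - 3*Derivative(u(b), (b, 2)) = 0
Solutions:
 u(b) = C1 + C2*erfi(sqrt(2)*b/2)


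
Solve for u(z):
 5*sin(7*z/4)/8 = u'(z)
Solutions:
 u(z) = C1 - 5*cos(7*z/4)/14


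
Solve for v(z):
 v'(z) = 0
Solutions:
 v(z) = C1


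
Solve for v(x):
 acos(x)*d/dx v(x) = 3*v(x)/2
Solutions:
 v(x) = C1*exp(3*Integral(1/acos(x), x)/2)


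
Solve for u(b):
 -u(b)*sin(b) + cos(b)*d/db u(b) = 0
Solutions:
 u(b) = C1/cos(b)


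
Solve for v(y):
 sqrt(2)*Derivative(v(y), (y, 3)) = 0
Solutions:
 v(y) = C1 + C2*y + C3*y^2


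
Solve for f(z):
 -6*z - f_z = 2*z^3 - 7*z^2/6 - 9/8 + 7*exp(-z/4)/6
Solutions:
 f(z) = C1 - z^4/2 + 7*z^3/18 - 3*z^2 + 9*z/8 + 14*exp(-z/4)/3


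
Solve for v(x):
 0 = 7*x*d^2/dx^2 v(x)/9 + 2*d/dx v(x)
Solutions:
 v(x) = C1 + C2/x^(11/7)


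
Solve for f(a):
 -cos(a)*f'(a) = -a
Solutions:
 f(a) = C1 + Integral(a/cos(a), a)


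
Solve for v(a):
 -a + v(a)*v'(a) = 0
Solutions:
 v(a) = -sqrt(C1 + a^2)
 v(a) = sqrt(C1 + a^2)


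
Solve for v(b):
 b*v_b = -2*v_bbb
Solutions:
 v(b) = C1 + Integral(C2*airyai(-2^(2/3)*b/2) + C3*airybi(-2^(2/3)*b/2), b)


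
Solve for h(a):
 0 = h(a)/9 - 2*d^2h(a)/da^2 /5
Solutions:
 h(a) = C1*exp(-sqrt(10)*a/6) + C2*exp(sqrt(10)*a/6)


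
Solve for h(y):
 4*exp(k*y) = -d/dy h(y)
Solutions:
 h(y) = C1 - 4*exp(k*y)/k


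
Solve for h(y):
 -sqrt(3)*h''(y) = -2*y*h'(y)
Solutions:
 h(y) = C1 + C2*erfi(3^(3/4)*y/3)


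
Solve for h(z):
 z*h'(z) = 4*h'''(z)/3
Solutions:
 h(z) = C1 + Integral(C2*airyai(6^(1/3)*z/2) + C3*airybi(6^(1/3)*z/2), z)


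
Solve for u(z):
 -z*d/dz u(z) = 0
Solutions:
 u(z) = C1


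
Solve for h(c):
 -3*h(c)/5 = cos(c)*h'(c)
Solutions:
 h(c) = C1*(sin(c) - 1)^(3/10)/(sin(c) + 1)^(3/10)


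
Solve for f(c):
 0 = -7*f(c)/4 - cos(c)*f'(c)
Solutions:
 f(c) = C1*(sin(c) - 1)^(7/8)/(sin(c) + 1)^(7/8)


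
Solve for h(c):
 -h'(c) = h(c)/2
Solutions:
 h(c) = C1*exp(-c/2)


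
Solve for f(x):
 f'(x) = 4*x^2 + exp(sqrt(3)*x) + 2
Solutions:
 f(x) = C1 + 4*x^3/3 + 2*x + sqrt(3)*exp(sqrt(3)*x)/3


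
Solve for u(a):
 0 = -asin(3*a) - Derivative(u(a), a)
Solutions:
 u(a) = C1 - a*asin(3*a) - sqrt(1 - 9*a^2)/3


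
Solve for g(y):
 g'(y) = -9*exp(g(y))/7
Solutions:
 g(y) = log(1/(C1 + 9*y)) + log(7)


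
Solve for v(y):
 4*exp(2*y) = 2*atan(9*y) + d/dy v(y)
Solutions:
 v(y) = C1 - 2*y*atan(9*y) + 2*exp(2*y) + log(81*y^2 + 1)/9


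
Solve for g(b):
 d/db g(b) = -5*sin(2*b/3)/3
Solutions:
 g(b) = C1 + 5*cos(2*b/3)/2


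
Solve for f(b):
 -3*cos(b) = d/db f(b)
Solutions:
 f(b) = C1 - 3*sin(b)


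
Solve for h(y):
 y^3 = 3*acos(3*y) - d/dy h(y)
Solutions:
 h(y) = C1 - y^4/4 + 3*y*acos(3*y) - sqrt(1 - 9*y^2)


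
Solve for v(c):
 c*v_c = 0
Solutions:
 v(c) = C1


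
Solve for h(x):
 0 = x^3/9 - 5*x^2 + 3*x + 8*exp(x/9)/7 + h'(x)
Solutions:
 h(x) = C1 - x^4/36 + 5*x^3/3 - 3*x^2/2 - 72*exp(x/9)/7


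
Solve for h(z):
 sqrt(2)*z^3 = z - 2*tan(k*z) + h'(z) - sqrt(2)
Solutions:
 h(z) = C1 + sqrt(2)*z^4/4 - z^2/2 + sqrt(2)*z + 2*Piecewise((-log(cos(k*z))/k, Ne(k, 0)), (0, True))


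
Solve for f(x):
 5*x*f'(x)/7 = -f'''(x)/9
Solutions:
 f(x) = C1 + Integral(C2*airyai(-45^(1/3)*7^(2/3)*x/7) + C3*airybi(-45^(1/3)*7^(2/3)*x/7), x)


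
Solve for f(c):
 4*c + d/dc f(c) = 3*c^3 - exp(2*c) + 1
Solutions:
 f(c) = C1 + 3*c^4/4 - 2*c^2 + c - exp(2*c)/2


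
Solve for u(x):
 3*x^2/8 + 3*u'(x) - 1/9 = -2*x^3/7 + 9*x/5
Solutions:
 u(x) = C1 - x^4/42 - x^3/24 + 3*x^2/10 + x/27


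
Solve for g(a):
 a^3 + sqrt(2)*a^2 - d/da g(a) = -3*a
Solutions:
 g(a) = C1 + a^4/4 + sqrt(2)*a^3/3 + 3*a^2/2


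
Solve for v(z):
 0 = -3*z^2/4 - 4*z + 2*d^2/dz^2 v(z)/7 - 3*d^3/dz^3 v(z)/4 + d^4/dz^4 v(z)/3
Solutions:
 v(z) = C1 + C2*z + C3*exp(z*(63 - sqrt(1281))/56) + C4*exp(z*(sqrt(1281) + 63)/56) + 7*z^4/32 + 889*z^3/192 + 17101*z^2/512


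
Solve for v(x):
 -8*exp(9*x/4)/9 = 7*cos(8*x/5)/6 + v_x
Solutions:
 v(x) = C1 - 32*exp(9*x/4)/81 - 35*sin(8*x/5)/48


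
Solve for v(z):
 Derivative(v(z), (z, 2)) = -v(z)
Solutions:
 v(z) = C1*sin(z) + C2*cos(z)


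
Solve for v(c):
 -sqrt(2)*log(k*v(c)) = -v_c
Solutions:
 li(k*v(c))/k = C1 + sqrt(2)*c


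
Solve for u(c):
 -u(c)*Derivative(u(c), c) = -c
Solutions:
 u(c) = -sqrt(C1 + c^2)
 u(c) = sqrt(C1 + c^2)


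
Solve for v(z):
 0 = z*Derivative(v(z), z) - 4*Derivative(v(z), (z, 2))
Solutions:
 v(z) = C1 + C2*erfi(sqrt(2)*z/4)


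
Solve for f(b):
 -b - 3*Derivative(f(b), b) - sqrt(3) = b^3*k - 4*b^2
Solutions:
 f(b) = C1 - b^4*k/12 + 4*b^3/9 - b^2/6 - sqrt(3)*b/3


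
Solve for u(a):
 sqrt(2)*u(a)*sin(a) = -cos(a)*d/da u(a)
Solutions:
 u(a) = C1*cos(a)^(sqrt(2))


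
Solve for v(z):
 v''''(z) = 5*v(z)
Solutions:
 v(z) = C1*exp(-5^(1/4)*z) + C2*exp(5^(1/4)*z) + C3*sin(5^(1/4)*z) + C4*cos(5^(1/4)*z)


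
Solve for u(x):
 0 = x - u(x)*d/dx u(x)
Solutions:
 u(x) = -sqrt(C1 + x^2)
 u(x) = sqrt(C1 + x^2)


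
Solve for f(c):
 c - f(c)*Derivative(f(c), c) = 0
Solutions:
 f(c) = -sqrt(C1 + c^2)
 f(c) = sqrt(C1 + c^2)


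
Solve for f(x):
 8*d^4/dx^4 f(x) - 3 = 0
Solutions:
 f(x) = C1 + C2*x + C3*x^2 + C4*x^3 + x^4/64


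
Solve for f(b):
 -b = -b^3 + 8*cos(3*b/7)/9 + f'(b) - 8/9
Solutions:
 f(b) = C1 + b^4/4 - b^2/2 + 8*b/9 - 56*sin(3*b/7)/27


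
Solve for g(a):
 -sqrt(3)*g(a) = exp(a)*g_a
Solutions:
 g(a) = C1*exp(sqrt(3)*exp(-a))


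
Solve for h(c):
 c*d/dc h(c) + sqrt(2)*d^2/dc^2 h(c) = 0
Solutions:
 h(c) = C1 + C2*erf(2^(1/4)*c/2)


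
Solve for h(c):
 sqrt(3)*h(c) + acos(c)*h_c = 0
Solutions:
 h(c) = C1*exp(-sqrt(3)*Integral(1/acos(c), c))


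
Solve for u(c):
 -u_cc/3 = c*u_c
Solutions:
 u(c) = C1 + C2*erf(sqrt(6)*c/2)


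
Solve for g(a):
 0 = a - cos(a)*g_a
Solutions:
 g(a) = C1 + Integral(a/cos(a), a)


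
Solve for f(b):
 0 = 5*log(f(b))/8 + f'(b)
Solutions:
 li(f(b)) = C1 - 5*b/8


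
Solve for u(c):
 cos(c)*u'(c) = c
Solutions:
 u(c) = C1 + Integral(c/cos(c), c)


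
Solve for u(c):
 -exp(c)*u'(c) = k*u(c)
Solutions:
 u(c) = C1*exp(k*exp(-c))
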